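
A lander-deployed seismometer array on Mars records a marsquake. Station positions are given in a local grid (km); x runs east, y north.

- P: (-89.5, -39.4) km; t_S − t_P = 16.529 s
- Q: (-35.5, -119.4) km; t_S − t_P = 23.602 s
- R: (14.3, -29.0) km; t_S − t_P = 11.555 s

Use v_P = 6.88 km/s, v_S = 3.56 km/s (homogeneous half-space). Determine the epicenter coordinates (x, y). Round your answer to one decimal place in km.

Distance from S−P lag: d = Δt · v_P v_S / (v_P − v_S) = Δt · (6.88·3.56)/(6.88−3.56) ≈ 7.3773·Δt.
So d_P = 121.94, d_Q = 174.12, d_R = 85.25 km.
Circle about each station: (x + 89.5)² + (y + 39.4)² = 121.94²; (x + 35.5)² + (y + 119.4)² = 174.12²; (x − 14.3)² + (y + 29.0)² = 85.25².
Subtracting the P equation from the Q and R equations removes the quadratic terms:
108.0 x − 160.0 y = -9494.41
207.6 x + 20.8 y = -915.32
Solving the 2×2 system: x ≈ -9.7, y ≈ 52.8 km.
Check against P (with the unrounded x, y): √((x + 89.5)²+(y + 39.4)²) = 121.93 ≈ 121.94 km. ✓

(-9.7, 52.8)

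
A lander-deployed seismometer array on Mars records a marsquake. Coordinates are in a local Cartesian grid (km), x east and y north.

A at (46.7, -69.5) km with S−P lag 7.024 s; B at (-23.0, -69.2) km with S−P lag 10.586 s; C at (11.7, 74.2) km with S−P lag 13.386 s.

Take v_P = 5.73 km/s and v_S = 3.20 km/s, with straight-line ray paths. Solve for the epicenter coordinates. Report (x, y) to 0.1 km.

35.7 km east, -19.8 km north

Distance from S−P lag: d = Δt · v_P v_S / (v_P − v_S) = Δt · (5.73·3.20)/(5.73−3.20) ≈ 7.2474·Δt.
So d_A = 50.91, d_B = 76.72, d_C = 97.01 km.
Circle about each station: (x − 46.7)² + (y + 69.5)² = 50.91²; (x + 23.0)² + (y + 69.2)² = 76.72²; (x − 11.7)² + (y − 74.2)² = 97.01².
Subtracting the A equation from the B and C equations removes the quadratic terms:
-139.4 x + 0.6 y = -4987.63
-70.0 x + 287.4 y = -8187.72
Solving the 2×2 system: x ≈ 35.7, y ≈ -19.8 km.
Check against A (with the unrounded x, y): √((x − 46.7)²+(y + 69.5)²) = 50.91 ≈ 50.91 km. ✓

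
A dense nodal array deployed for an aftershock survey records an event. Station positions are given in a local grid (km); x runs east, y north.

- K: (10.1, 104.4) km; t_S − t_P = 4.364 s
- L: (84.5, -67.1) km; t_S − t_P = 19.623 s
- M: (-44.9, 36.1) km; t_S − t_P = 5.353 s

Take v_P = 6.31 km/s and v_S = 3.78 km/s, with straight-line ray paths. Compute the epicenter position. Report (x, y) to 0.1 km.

-24.6 km east, 82.3 km north

Distance from S−P lag: d = Δt · v_P v_S / (v_P − v_S) = Δt · (6.31·3.78)/(6.31−3.78) ≈ 9.4276·Δt.
So d_K = 41.14, d_L = 185.00, d_M = 50.47 km.
Circle about each station: (x − 10.1)² + (y − 104.4)² = 41.14²; (x − 84.5)² + (y + 67.1)² = 185.00²; (x + 44.9)² + (y − 36.1)² = 50.47².
Subtracting pairs of circle equations eliminates x²+y² and gives linear equations (the radical axes):
148.8 x − 343.0 y = -31891.21
-110.0 x − 136.6 y = -8536.87
Solving the 2×2 system: x ≈ -24.6, y ≈ 82.3 km.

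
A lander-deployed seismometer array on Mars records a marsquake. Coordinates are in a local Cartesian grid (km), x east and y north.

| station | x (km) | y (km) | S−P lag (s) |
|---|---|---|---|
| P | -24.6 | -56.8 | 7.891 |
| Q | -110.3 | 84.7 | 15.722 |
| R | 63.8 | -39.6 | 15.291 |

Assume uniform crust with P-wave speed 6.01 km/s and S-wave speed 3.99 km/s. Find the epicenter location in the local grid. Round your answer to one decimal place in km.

Distance from S−P lag: d = Δt · v_P v_S / (v_P − v_S) = Δt · (6.01·3.99)/(6.01−3.99) ≈ 11.8712·Δt.
So d_P = 93.68, d_Q = 186.64, d_R = 181.52 km.
Circle about each station: (x + 24.6)² + (y + 56.8)² = 93.68²; (x + 110.3)² + (y − 84.7)² = 186.64²; (x − 63.8)² + (y + 39.6)² = 181.52².
Subtracting the P equation from the Q and R equations removes the quadratic terms:
-171.4 x + 283.0 y = -10549.77
176.8 x + 34.4 y = -22366.37
Solving the 2×2 system: x ≈ -106.7, y ≈ -101.9 km.
Check against P (with the unrounded x, y): √((x + 24.6)²+(y + 56.8)²) = 93.65 ≈ 93.68 km. ✓

-106.7 km east, -101.9 km north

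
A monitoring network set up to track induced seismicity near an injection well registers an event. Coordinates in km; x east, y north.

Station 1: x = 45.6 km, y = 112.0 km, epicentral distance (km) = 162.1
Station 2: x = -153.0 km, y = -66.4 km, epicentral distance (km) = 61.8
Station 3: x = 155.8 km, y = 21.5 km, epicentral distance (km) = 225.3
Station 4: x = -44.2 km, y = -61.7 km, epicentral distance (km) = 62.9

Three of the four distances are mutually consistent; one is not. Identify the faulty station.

Solve using three stations at a time. Using Station 1, Station 3, Station 4 (subtract circle equations pairwise → linear system) gives (x, y) ≈ (-68.1, -3.5).
Distances from that point to each station vs reported:
  Station 1: calculated 162.1 vs reported 162.1 → residual 0.0 km
  Station 2: calculated 105.6 vs reported 61.8 → residual 43.8 km
  Station 3: calculated 225.3 vs reported 225.3 → residual 0.0 km
  Station 4: calculated 62.9 vs reported 62.9 → residual 0.0 km
Station 1, Station 3, Station 4 are mutually consistent (residuals ≈ 0); Station 2 is off by 43.8 km.

Station 2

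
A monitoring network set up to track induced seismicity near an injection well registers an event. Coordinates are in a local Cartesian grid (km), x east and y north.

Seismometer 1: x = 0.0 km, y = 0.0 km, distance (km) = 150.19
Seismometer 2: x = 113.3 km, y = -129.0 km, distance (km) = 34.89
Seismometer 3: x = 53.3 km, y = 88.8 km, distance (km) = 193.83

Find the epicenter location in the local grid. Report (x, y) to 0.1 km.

Circle about each station: x² + y² = 150.19²; (x − 113.3)² + (y + 129.0)² = 34.89²; (x − 53.3)² + (y − 88.8)² = 193.83².
Subtracting pairs of circle equations eliminates x²+y² and gives linear equations (the radical axes):
226.6 x − 258.0 y = 50817.61
106.6 x + 177.6 y = -4286.70
Solving the 2×2 system: x ≈ 116.9, y ≈ -94.3 km.

x ≈ 116.9 km, y ≈ -94.3 km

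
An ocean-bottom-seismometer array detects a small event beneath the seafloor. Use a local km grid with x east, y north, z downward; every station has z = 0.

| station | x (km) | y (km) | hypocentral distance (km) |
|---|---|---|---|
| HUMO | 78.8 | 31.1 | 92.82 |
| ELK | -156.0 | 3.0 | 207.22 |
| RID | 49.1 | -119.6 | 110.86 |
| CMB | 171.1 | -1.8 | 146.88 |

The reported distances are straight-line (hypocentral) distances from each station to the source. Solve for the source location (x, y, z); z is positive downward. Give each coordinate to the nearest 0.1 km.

(39.8, -27.3, 60.7)

Each station gives a sphere (x−x_i)² + (y−y_i)² + z² = d_i² (stations at z=0).
Subtracting the HUMO sphere from ELK and RID: z² cancels, leaving linear equations in x and y:
-469.6 x − 56.2 y = -17156.23
-59.4 x − 301.4 y = 5863.93
Solving: x ≈ 39.801, y ≈ -27.300 km (keep extra digits for the depth step; rounded: 39.8, -27.3).
Then from the HUMO sphere: z² = 92.82² − (x − 78.8)² − (y − 31.1)² with x = 39.801, y = -27.300, so z ≈ 60.697 ≈ 60.7 km.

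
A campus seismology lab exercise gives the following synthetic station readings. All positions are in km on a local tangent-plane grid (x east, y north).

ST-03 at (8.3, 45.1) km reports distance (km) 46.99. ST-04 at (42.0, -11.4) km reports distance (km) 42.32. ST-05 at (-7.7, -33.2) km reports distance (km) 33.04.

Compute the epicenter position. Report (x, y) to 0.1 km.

x ≈ 0.9 km, y ≈ -1.3 km

Circle about each station: (x − 8.3)² + (y − 45.1)² = 46.99²; (x − 42.0)² + (y + 11.4)² = 42.32²; (x + 7.7)² + (y + 33.2)² = 33.04².
Subtracting the ST-03 equation from the ST-04 and ST-05 equations removes the quadratic terms:
67.4 x − 113.0 y = 208.14
-32.0 x − 156.6 y = 175.05
Solving the 2×2 system: x ≈ 0.9, y ≈ -1.3 km.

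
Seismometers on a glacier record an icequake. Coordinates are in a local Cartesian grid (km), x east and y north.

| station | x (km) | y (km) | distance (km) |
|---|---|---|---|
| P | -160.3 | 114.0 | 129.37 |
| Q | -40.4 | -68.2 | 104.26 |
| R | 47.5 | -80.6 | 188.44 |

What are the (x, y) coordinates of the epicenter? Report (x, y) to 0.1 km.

Circle about each station: (x + 160.3)² + (y − 114.0)² = 129.37²; (x + 40.4)² + (y + 68.2)² = 104.26²; (x − 47.5)² + (y + 80.6)² = 188.44².
Subtracting pairs of circle equations eliminates x²+y² and gives linear equations (the radical axes):
239.8 x − 364.4 y = -26542.24
415.6 x − 389.2 y = -48712.52
Solving the 2×2 system: x ≈ -127.7, y ≈ -11.2 km.

x ≈ -127.7 km, y ≈ -11.2 km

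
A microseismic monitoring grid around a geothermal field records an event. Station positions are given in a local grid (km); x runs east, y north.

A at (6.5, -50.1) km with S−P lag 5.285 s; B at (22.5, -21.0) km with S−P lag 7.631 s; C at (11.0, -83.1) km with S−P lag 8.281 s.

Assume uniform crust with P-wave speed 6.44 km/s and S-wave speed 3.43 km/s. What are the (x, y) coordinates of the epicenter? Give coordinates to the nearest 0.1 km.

(-30.6, -38.8)

Distance from S−P lag: d = Δt · v_P v_S / (v_P − v_S) = Δt · (6.44·3.43)/(6.44−3.43) ≈ 7.3386·Δt.
So d_A = 38.78, d_B = 56.00, d_C = 60.77 km.
Circle about each station: (x − 6.5)² + (y + 50.1)² = 38.78²; (x − 22.5)² + (y + 21.0)² = 56.00²; (x − 11.0)² + (y + 83.1)² = 60.77².
Subtracting the A equation from the B and C equations removes the quadratic terms:
32.0 x + 58.2 y = -3237.12
9.0 x − 66.0 y = 2285.25
Solving the 2×2 system: x ≈ -30.6, y ≈ -38.8 km.
Check against A (with the unrounded x, y): √((x − 6.5)²+(y + 50.1)²) = 38.78 ≈ 38.78 km. ✓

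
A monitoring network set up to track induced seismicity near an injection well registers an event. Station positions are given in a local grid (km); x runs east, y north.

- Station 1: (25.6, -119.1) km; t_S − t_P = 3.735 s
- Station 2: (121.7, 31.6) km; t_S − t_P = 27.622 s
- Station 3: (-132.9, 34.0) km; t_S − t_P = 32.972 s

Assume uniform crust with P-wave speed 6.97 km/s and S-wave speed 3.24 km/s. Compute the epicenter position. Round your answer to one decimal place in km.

(16.5, -98.4)

Distance from S−P lag: d = Δt · v_P v_S / (v_P − v_S) = Δt · (6.97·3.24)/(6.97−3.24) ≈ 6.0544·Δt.
So d_Station 1 = 22.61, d_Station 2 = 167.23, d_Station 3 = 199.62 km.
Circle about each station: (x − 25.6)² + (y + 119.1)² = 22.61²; (x − 121.7)² + (y − 31.6)² = 167.23²; (x + 132.9)² + (y − 34.0)² = 199.62².
Subtracting the Station 1 equation from the Station 2 and Station 3 equations removes the quadratic terms:
192.2 x + 301.4 y = -26485.38
-317.0 x + 306.2 y = -35358.69
Solving the 2×2 system: x ≈ 16.5, y ≈ -98.4 km.
Check against Station 1 (with the unrounded x, y): √((x − 25.6)²+(y + 119.1)²) = 22.62 ≈ 22.61 km. ✓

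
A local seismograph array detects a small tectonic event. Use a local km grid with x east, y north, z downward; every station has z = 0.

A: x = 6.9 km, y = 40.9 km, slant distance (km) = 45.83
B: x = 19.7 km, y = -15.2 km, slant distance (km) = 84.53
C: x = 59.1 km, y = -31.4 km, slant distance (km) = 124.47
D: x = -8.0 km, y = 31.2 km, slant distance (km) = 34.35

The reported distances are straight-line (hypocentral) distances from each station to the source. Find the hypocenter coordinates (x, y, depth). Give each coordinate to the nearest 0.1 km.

Each station gives a sphere (x−x_i)² + (y−y_i)² + z² = d_i² (stations at z=0).
Subtracting the A sphere from B and C: z² cancels, leaving linear equations in x and y:
25.6 x − 112.2 y = -6146.22
104.4 x − 144.6 y = -10634.04
Solving: x ≈ -37.993, y ≈ 46.111 km (keep extra digits for the depth step; rounded: -38.0, 46.1).
Then from the A sphere: z² = 45.83² − (x − 6.9)² − (y − 40.9)² with x = -37.993, y = 46.111, so z ≈ 7.606 ≈ 7.6 km.

(-38.0, 46.1, 7.6)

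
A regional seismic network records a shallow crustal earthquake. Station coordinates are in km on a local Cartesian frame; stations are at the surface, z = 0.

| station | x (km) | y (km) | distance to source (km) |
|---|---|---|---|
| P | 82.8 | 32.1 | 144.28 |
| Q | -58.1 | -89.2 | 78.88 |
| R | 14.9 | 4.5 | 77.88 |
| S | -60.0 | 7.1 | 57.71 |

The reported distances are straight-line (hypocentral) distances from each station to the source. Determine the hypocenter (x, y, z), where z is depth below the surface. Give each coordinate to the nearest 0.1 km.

Each station gives a sphere (x−x_i)² + (y−y_i)² + z² = d_i² (stations at z=0).
Subtracting the P sphere from Q and R: z² cancels, leaving linear equations in x and y:
-281.8 x − 242.6 y = 18040.66
-135.8 x − 55.2 y = 7107.43
Solving: x ≈ -41.888, y ≈ -25.708 km (keep extra digits for the depth step; rounded: -41.9, -25.7).
Then from the P sphere: z² = 144.28² − (x − 82.8)² − (y − 32.1)² with x = -41.888, y = -25.708, so z ≈ 43.907 ≈ 43.9 km.

(-41.9, -25.7, 43.9)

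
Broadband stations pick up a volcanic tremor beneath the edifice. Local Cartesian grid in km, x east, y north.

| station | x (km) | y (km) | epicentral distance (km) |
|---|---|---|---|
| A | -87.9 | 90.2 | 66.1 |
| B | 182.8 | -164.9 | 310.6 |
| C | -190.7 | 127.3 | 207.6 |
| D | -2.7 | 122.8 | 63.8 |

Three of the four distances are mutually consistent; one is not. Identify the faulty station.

C

Solve using three stations at a time. Using A, B, D (subtract circle equations pairwise → linear system) gives (x, y) ≈ (-27.2, 63.9).
Distances from that point to each station vs reported:
  A: calculated 66.1 vs reported 66.1 → residual 0.0 km
  B: calculated 310.6 vs reported 310.6 → residual 0.0 km
  C: calculated 175.3 vs reported 207.6 → residual 32.3 km
  D: calculated 63.8 vs reported 63.8 → residual 0.0 km
A, B, D are mutually consistent (residuals ≈ 0); C is off by 32.3 km.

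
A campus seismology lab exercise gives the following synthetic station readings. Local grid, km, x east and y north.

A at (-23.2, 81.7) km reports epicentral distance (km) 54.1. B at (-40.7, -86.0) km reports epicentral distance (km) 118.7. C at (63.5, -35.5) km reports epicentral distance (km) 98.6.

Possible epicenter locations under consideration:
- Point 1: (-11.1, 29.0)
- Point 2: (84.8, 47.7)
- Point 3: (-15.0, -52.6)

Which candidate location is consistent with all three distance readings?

Point 1

For each candidate, compare |candidate − station| to the reported distance:
Point 1: residuals A 0.0, B 0.0, C 0.0 → max 0.0 km
Point 2: residuals A 59.1, B 64.7, C 12.7 → max 64.7 km
Point 3: residuals A 80.5, B 76.6, C 18.3 → max 80.5 km
Only Point 1 has all residuals ≈ 0.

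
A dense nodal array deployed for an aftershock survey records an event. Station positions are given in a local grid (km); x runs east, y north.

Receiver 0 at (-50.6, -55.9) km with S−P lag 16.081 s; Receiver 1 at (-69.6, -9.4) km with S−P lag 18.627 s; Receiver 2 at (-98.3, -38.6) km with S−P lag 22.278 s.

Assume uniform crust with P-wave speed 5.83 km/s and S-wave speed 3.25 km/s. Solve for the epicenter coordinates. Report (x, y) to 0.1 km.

Distance from S−P lag: d = Δt · v_P v_S / (v_P − v_S) = Δt · (5.83·3.25)/(5.83−3.25) ≈ 7.3440·Δt.
So d_Receiver 0 = 118.10, d_Receiver 1 = 136.80, d_Receiver 2 = 163.61 km.
Circle about each station: (x + 50.6)² + (y + 55.9)² = 118.10²; (x + 69.6)² + (y + 9.4)² = 136.80²; (x + 98.3)² + (y + 38.6)² = 163.61².
Subtracting pairs of circle equations eliminates x²+y² and gives linear equations (the radical axes):
-38.0 x + 93.0 y = -5519.28
-95.4 x + 34.6 y = -7352.94
Solving the 2×2 system: x ≈ 65.2, y ≈ -32.7 km.

x ≈ 65.2 km, y ≈ -32.7 km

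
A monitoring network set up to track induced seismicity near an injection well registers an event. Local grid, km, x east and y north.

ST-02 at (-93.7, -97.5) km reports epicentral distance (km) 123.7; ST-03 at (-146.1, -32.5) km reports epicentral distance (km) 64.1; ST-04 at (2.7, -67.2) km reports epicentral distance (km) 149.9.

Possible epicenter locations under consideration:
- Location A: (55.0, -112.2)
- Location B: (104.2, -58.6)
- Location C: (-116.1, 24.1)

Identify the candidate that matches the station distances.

For each candidate, compare |candidate − station| to the reported distance:
Location A: residuals ST-02 25.7, ST-03 152.2, ST-04 80.9 → max 152.2 km
Location B: residuals ST-02 78.0, ST-03 187.6, ST-04 48.0 → max 187.6 km
Location C: residuals ST-02 0.1, ST-03 0.0, ST-04 0.1 → max 0.1 km
Only Location C has all residuals ≈ 0.

Location C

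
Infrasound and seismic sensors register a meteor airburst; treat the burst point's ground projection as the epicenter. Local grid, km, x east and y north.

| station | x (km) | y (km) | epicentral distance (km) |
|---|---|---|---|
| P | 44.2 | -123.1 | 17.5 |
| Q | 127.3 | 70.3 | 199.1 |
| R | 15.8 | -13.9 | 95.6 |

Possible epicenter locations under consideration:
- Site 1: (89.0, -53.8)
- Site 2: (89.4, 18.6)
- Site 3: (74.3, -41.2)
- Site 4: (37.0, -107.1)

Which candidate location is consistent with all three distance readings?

For each candidate, compare |candidate − station| to the reported distance:
Site 1: residuals P 65.0, Q 69.2, R 12.2 → max 69.2 km
Site 2: residuals P 131.2, Q 135.0, R 15.1 → max 135.0 km
Site 3: residuals P 69.8, Q 75.6, R 31.0 → max 75.6 km
Site 4: residuals P 0.0, Q 0.0, R 0.0 → max 0.0 km
Only Site 4 has all residuals ≈ 0.

Site 4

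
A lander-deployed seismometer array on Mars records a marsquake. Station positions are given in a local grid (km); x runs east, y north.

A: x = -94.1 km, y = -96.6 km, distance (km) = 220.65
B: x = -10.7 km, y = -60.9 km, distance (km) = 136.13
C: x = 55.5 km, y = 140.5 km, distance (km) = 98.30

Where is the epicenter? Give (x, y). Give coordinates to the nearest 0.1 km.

x ≈ 75.7 km, y ≈ 44.3 km

Circle about each station: (x + 94.1)² + (y + 96.6)² = 220.65²; (x + 10.7)² + (y + 60.9)² = 136.13²; (x − 55.5)² + (y − 140.5)² = 98.30².
Subtracting the A equation from the B and C equations removes the quadratic terms:
166.8 x + 71.4 y = 15791.98
299.2 x + 474.2 y = 43657.66
Solving the 2×2 system: x ≈ 75.7, y ≈ 44.3 km.
Check against A (with the unrounded x, y): √((x + 94.1)²+(y + 96.6)²) = 220.65 ≈ 220.65 km. ✓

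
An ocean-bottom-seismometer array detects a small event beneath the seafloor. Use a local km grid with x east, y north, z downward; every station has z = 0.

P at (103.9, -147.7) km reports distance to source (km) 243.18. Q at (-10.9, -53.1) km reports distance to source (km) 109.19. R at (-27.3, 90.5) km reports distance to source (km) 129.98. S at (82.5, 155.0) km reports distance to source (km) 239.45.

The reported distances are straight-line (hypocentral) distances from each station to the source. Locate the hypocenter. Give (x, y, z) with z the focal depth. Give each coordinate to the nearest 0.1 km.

x ≈ -81.1 km, y ≈ -5.7 km, depth ≈ 68.9 km

Each station gives a sphere (x−x_i)² + (y−y_i)² + z² = d_i² (stations at z=0).
Subtracting the P sphere from Q and R: z² cancels, leaving linear equations in x and y:
-229.6 x + 189.2 y = 17541.98
-262.4 x + 476.4 y = 18566.75
Solving: x ≈ -81.094, y ≈ -5.693 km (keep extra digits for the depth step; rounded: -81.1, -5.7).
Then from the P sphere: z² = 243.18² − (x − 103.9)² − (y + 147.7)² with x = -81.094, y = -5.693, so z ≈ 68.904 ≈ 68.9 km.
Check against S (with the unrounded solution): distance 239.44 ≈ 239.45 km. ✓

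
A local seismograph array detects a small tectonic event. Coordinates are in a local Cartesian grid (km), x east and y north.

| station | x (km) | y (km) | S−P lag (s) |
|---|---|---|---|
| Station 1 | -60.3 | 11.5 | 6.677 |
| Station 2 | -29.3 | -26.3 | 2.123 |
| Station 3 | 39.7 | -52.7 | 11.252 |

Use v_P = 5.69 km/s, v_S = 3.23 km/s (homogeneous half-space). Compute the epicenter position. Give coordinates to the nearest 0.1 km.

-42.5 km east, -35.1 km north

Distance from S−P lag: d = Δt · v_P v_S / (v_P − v_S) = Δt · (5.69·3.23)/(5.69−3.23) ≈ 7.4710·Δt.
So d_Station 1 = 49.88, d_Station 2 = 15.86, d_Station 3 = 84.06 km.
Circle about each station: (x + 60.3)² + (y − 11.5)² = 49.88²; (x + 29.3)² + (y + 26.3)² = 15.86²; (x − 39.7)² + (y + 52.7)² = 84.06².
Subtracting the Station 1 equation from the Station 2 and Station 3 equations removes the quadratic terms:
62.0 x − 75.6 y = 18.31
200.0 x − 128.4 y = -3993.03
Solving the 2×2 system: x ≈ -42.5, y ≈ -35.1 km.
Check against Station 1 (with the unrounded x, y): √((x + 60.3)²+(y − 11.5)²) = 49.88 ≈ 49.88 km. ✓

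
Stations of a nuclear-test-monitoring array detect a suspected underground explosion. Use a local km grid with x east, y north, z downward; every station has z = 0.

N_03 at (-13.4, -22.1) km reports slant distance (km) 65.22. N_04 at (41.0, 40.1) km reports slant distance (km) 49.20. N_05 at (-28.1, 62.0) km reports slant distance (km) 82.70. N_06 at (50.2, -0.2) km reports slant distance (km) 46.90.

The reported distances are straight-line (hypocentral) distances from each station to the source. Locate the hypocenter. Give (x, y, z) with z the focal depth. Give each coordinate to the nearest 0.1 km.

(26.3, 12.8, 38.2)

Each station gives a sphere (x−x_i)² + (y−y_i)² + z² = d_i² (stations at z=0).
Subtracting the N_03 sphere from N_04 and N_05: z² cancels, leaving linear equations in x and y:
108.8 x + 124.4 y = 4454.05
-29.4 x + 168.2 y = 1380.00
Solving: x ≈ 26.301, y ≈ 12.802 km (keep extra digits for the depth step; rounded: 26.3, 12.8).
Then from the N_03 sphere: z² = 65.22² − (x + 13.4)² − (y + 22.1)² with x = 26.301, y = 12.802, so z ≈ 38.201 ≈ 38.2 km.
Check against N_06 (with the unrounded solution): distance 46.90 ≈ 46.90 km. ✓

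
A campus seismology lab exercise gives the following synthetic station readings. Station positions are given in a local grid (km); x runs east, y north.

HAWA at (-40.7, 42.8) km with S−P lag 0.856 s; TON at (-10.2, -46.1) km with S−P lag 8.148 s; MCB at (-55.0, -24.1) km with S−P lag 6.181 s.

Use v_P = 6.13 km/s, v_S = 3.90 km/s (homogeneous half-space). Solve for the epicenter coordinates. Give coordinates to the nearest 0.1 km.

x ≈ -32.7 km, y ≈ 38.3 km

Distance from S−P lag: d = Δt · v_P v_S / (v_P − v_S) = Δt · (6.13·3.90)/(6.13−3.90) ≈ 10.7206·Δt.
So d_HAWA = 9.18, d_TON = 87.35, d_MCB = 66.26 km.
Circle about each station: (x + 40.7)² + (y − 42.8)² = 9.18²; (x + 10.2)² + (y + 46.1)² = 87.35²; (x + 55.0)² + (y + 24.1)² = 66.26².
Subtracting pairs of circle equations eliminates x²+y² and gives linear equations (the radical axes):
61.0 x − 177.8 y = -8804.83
-28.6 x − 133.8 y = -4188.64
Solving the 2×2 system: x ≈ -32.7, y ≈ 38.3 km.
Check against HAWA (with the unrounded x, y): √((x + 40.7)²+(y − 42.8)²) = 9.17 ≈ 9.18 km. ✓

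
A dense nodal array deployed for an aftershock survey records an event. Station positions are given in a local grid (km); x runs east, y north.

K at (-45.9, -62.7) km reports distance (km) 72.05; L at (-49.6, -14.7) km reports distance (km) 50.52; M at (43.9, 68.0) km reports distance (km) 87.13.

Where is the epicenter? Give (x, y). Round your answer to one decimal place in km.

0.4 km east, -7.5 km north

Circle about each station: (x + 45.9)² + (y + 62.7)² = 72.05²; (x + 49.6)² + (y + 14.7)² = 50.52²; (x − 43.9)² + (y − 68.0)² = 87.13².
Subtracting pairs of circle equations eliminates x²+y² and gives linear equations (the radical axes):
-7.4 x + 96.0 y = -722.92
179.6 x + 261.4 y = -1887.32
Solving the 2×2 system: x ≈ 0.4, y ≈ -7.5 km.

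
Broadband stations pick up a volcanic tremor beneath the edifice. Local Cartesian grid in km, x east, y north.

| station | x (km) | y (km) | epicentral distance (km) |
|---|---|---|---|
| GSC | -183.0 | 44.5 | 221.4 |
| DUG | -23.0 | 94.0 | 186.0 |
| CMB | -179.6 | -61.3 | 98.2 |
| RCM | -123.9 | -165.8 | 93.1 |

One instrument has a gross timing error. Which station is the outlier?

GSC

Solve using three stations at a time. Using DUG, CMB, RCM (subtract circle equations pairwise → linear system) gives (x, y) ≈ (-83.6, -81.9).
Distances from that point to each station vs reported:
  GSC: calculated 160.8 vs reported 221.4 → residual 60.6 km
  DUG: calculated 186.0 vs reported 186.0 → residual 0.0 km
  CMB: calculated 98.2 vs reported 98.2 → residual 0.0 km
  RCM: calculated 93.1 vs reported 93.1 → residual 0.0 km
DUG, CMB, RCM are mutually consistent (residuals ≈ 0); GSC is off by 60.6 km.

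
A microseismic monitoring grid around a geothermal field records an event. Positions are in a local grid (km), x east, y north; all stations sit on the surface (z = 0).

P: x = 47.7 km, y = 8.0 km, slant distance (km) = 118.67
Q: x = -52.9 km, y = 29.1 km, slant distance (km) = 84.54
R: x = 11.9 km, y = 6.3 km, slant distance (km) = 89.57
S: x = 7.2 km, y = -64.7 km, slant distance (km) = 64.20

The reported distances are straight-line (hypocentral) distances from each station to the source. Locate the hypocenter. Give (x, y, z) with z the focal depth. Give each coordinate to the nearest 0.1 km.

x ≈ -52.0 km, y ≈ -52.6 km, depth ≈ 21.7 km

Each station gives a sphere (x−x_i)² + (y−y_i)² + z² = d_i² (stations at z=0).
Subtracting the P sphere from Q and R: z² cancels, leaving linear equations in x and y:
-201.2 x + 42.2 y = 8241.49
-71.6 x − 3.4 y = 3901.79
Solving: x ≈ -51.996, y ≈ -52.610 km (keep extra digits for the depth step; rounded: -52.0, -52.6).
Then from the P sphere: z² = 118.67² − (x − 47.7)² − (y − 8.0)² with x = -51.996, y = -52.610, so z ≈ 21.673 ≈ 21.7 km.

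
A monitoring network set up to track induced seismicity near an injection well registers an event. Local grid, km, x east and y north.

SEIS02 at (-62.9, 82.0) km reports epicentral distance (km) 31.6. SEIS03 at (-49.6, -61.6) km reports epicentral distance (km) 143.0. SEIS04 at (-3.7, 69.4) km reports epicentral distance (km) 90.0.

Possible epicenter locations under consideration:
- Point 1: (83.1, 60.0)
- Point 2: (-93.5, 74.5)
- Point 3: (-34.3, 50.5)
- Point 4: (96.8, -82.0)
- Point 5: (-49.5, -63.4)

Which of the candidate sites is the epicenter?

Point 2

For each candidate, compare |candidate − station| to the reported distance:
Point 1: residuals SEIS02 116.0, SEIS03 37.0, SEIS04 2.7 → max 116.0 km
Point 2: residuals SEIS02 0.1, SEIS03 0.0, SEIS04 0.1 → max 0.1 km
Point 3: residuals SEIS02 10.9, SEIS03 29.9, SEIS04 54.0 → max 54.0 km
Point 4: residuals SEIS02 197.3, SEIS03 4.8, SEIS04 91.7 → max 197.3 km
Point 5: residuals SEIS02 114.4, SEIS03 141.2, SEIS04 50.5 → max 141.2 km
Only Point 2 has all residuals ≈ 0.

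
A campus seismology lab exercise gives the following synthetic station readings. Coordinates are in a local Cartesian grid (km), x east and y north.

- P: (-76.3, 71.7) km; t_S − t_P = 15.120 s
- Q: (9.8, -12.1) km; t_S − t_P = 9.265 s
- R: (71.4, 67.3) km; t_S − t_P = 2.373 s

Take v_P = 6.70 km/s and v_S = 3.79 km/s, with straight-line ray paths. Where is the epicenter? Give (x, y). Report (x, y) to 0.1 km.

Distance from S−P lag: d = Δt · v_P v_S / (v_P − v_S) = Δt · (6.70·3.79)/(6.70−3.79) ≈ 8.7261·Δt.
So d_P = 131.94, d_Q = 80.85, d_R = 20.71 km.
Circle about each station: (x + 76.3)² + (y − 71.7)² = 131.94²; (x − 9.8)² + (y + 12.1)² = 80.85²; (x − 71.4)² + (y − 67.3)² = 20.71².
Subtracting pairs of circle equations eliminates x²+y² and gives linear equations (the radical axes):
172.2 x − 167.6 y = 151.31
295.4 x − 8.8 y = 15643.93
Solving the 2×2 system: x ≈ 54.6, y ≈ 55.2 km.

x ≈ 54.6 km, y ≈ 55.2 km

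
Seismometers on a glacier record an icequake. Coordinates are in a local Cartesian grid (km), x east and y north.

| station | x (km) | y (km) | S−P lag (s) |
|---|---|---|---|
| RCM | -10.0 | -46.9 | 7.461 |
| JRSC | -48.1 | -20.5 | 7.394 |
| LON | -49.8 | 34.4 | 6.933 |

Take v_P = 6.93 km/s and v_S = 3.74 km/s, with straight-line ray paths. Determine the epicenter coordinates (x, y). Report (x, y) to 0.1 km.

Distance from S−P lag: d = Δt · v_P v_S / (v_P − v_S) = Δt · (6.93·3.74)/(6.93−3.74) ≈ 8.1248·Δt.
So d_RCM = 60.62, d_JRSC = 60.07, d_LON = 56.33 km.
Circle about each station: (x + 10.0)² + (y + 46.9)² = 60.62²; (x + 48.1)² + (y + 20.5)² = 60.07²; (x + 49.8)² + (y − 34.4)² = 56.33².
Subtracting the RCM equation from the JRSC and LON equations removes the quadratic terms:
-76.2 x + 52.8 y = 500.63
-79.6 x + 162.6 y = 1865.51
Solving the 2×2 system: x ≈ 2.1, y ≈ 12.5 km.
Check against RCM (with the unrounded x, y): √((x + 10.0)²+(y + 46.9)²) = 60.61 ≈ 60.62 km. ✓

x ≈ 2.1 km, y ≈ 12.5 km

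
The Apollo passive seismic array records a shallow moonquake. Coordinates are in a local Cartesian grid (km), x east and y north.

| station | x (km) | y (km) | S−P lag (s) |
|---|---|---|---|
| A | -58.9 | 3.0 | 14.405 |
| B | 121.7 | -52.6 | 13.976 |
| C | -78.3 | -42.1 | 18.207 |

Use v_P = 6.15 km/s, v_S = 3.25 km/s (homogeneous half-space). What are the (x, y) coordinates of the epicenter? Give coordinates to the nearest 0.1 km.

Distance from S−P lag: d = Δt · v_P v_S / (v_P − v_S) = Δt · (6.15·3.25)/(6.15−3.25) ≈ 6.8922·Δt.
So d_A = 99.28, d_B = 96.33, d_C = 125.49 km.
Circle about each station: (x + 58.9)² + (y − 3.0)² = 99.28²; (x − 121.7)² + (y + 52.6)² = 96.33²; (x + 78.3)² + (y + 42.1)² = 125.49².
Subtracting the A equation from the B and C equations removes the quadratic terms:
361.2 x − 111.2 y = 14676.49
-38.8 x − 90.2 y = -1466.13
Solving the 2×2 system: x ≈ 40.3, y ≈ -1.1 km.

(40.3, -1.1)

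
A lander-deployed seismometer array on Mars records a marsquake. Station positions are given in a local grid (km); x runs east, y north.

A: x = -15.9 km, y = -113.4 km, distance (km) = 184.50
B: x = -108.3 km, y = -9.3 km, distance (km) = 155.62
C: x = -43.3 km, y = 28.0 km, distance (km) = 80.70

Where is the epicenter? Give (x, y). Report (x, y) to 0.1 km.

28.0 km east, 65.8 km north

Circle about each station: (x + 15.9)² + (y + 113.4)² = 184.50²; (x + 108.3)² + (y + 9.3)² = 155.62²; (x + 43.3)² + (y − 28.0)² = 80.70².
Subtracting the A equation from the B and C equations removes the quadratic terms:
-184.8 x + 208.2 y = 8525.68
-54.8 x + 282.8 y = 17074.28
Solving the 2×2 system: x ≈ 28.0, y ≈ 65.8 km.
Check against A (with the unrounded x, y): √((x + 15.9)²+(y + 113.4)²) = 184.50 ≈ 184.50 km. ✓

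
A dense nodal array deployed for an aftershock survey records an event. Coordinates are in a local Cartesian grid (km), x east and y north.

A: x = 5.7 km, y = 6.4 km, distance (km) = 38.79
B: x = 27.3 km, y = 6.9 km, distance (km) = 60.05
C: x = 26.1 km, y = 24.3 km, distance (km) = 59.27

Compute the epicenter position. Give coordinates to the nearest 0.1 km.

-32.3 km east, 14.2 km north

Circle about each station: (x − 5.7)² + (y − 6.4)² = 38.79²; (x − 27.3)² + (y − 6.9)² = 60.05²; (x − 26.1)² + (y − 24.3)² = 59.27².
Subtracting the A equation from the B and C equations removes the quadratic terms:
43.2 x + 1.0 y = -1381.89
40.8 x + 35.8 y = -810.02
Solving the 2×2 system: x ≈ -32.3, y ≈ 14.2 km.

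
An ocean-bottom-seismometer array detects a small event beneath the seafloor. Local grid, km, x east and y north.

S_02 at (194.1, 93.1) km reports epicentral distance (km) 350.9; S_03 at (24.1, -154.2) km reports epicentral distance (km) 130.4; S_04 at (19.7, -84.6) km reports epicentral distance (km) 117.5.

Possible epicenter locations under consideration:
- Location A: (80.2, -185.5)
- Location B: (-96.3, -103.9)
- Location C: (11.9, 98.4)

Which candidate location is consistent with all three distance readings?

Location B

For each candidate, compare |candidate − station| to the reported distance:
Location A: residuals S_02 49.9, S_03 66.2, S_04 0.1 → max 66.2 km
Location B: residuals S_02 0.0, S_03 0.1, S_04 0.1 → max 0.1 km
Location C: residuals S_02 168.6, S_03 122.5, S_04 65.7 → max 168.6 km
Only Location B has all residuals ≈ 0.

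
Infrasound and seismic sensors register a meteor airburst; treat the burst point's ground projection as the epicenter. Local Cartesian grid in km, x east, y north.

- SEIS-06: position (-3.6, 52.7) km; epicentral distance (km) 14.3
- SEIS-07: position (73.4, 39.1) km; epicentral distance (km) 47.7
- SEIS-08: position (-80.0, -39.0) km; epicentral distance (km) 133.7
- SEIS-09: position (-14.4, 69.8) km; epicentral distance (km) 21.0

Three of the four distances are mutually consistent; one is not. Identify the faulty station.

SEIS-07

Solve using three stations at a time. Using SEIS-06, SEIS-08, SEIS-09 (subtract circle equations pairwise → linear system) gives (x, y) ≈ (5.7, 63.6).
Distances from that point to each station vs reported:
  SEIS-06: calculated 14.4 vs reported 14.3 → residual 0.1 km
  SEIS-07: calculated 72.0 vs reported 47.7 → residual 24.3 km
  SEIS-08: calculated 133.7 vs reported 133.7 → residual 0.0 km
  SEIS-09: calculated 21.0 vs reported 21.0 → residual 0.0 km
SEIS-06, SEIS-08, SEIS-09 are mutually consistent (residuals ≈ 0); SEIS-07 is off by 24.3 km.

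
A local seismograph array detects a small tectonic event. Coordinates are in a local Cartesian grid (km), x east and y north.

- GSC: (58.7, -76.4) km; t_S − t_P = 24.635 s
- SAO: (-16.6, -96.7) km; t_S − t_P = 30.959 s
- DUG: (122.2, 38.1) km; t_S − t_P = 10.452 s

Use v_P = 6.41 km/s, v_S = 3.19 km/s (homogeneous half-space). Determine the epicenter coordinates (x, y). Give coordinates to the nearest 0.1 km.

(70.4, 79.6)

Distance from S−P lag: d = Δt · v_P v_S / (v_P − v_S) = Δt · (6.41·3.19)/(6.41−3.19) ≈ 6.3503·Δt.
So d_GSC = 156.44, d_SAO = 196.60, d_DUG = 66.37 km.
Circle about each station: (x − 58.7)² + (y + 76.4)² = 156.44²; (x + 16.6)² + (y + 96.7)² = 196.60²; (x − 122.2)² + (y − 38.1)² = 66.37².
Subtracting pairs of circle equations eliminates x²+y² and gives linear equations (the radical axes):
-150.6 x − 40.6 y = -13834.29
127.0 x + 229.0 y = 27170.30
Solving the 2×2 system: x ≈ 70.4, y ≈ 79.6 km.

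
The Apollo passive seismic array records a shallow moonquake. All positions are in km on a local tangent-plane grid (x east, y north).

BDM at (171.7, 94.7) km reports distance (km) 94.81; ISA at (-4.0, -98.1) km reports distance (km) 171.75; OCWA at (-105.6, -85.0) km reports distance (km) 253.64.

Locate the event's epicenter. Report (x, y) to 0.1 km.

x ≈ 129.7 km, y ≈ 9.7 km

Circle about each station: (x − 171.7)² + (y − 94.7)² = 94.81²; (x + 4.0)² + (y + 98.1)² = 171.75²; (x + 105.6)² + (y + 85.0)² = 253.64².
Subtracting the BDM equation from the ISA and OCWA equations removes the quadratic terms:
-351.4 x − 385.6 y = -49318.50
-554.6 x − 359.4 y = -75416.93
Solving the 2×2 system: x ≈ 129.7, y ≈ 9.7 km.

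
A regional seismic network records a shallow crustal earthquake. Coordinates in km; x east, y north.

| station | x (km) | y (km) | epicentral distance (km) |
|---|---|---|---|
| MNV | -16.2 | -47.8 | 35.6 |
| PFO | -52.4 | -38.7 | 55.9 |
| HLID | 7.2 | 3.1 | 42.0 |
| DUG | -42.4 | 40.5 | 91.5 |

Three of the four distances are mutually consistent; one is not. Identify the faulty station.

MNV

Solve using three stations at a time. Using PFO, HLID, DUG (subtract circle equations pairwise → linear system) gives (x, y) ≈ (3.4, -38.6).
Distances from that point to each station vs reported:
  MNV: calculated 21.7 vs reported 35.6 → residual 13.9 km
  PFO: calculated 55.8 vs reported 55.9 → residual 0.1 km
  HLID: calculated 41.9 vs reported 42.0 → residual 0.1 km
  DUG: calculated 91.5 vs reported 91.5 → residual 0.0 km
PFO, HLID, DUG are mutually consistent (residuals ≈ 0); MNV is off by 13.9 km.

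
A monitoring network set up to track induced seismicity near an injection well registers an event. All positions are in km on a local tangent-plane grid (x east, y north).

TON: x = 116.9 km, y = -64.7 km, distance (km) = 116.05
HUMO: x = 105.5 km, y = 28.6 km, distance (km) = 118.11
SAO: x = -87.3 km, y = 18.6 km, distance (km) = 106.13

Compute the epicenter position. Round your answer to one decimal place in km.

Circle about each station: (x − 116.9)² + (y + 64.7)² = 116.05²; (x − 105.5)² + (y − 28.6)² = 118.11²; (x + 87.3)² + (y − 18.6)² = 106.13².
Subtracting the TON equation from the HUMO and SAO equations removes the quadratic terms:
-22.8 x + 186.6 y = -6385.86
-408.4 x + 166.6 y = -7680.42
Solving the 2×2 system: x ≈ 5.1, y ≈ -33.6 km.

5.1 km east, -33.6 km north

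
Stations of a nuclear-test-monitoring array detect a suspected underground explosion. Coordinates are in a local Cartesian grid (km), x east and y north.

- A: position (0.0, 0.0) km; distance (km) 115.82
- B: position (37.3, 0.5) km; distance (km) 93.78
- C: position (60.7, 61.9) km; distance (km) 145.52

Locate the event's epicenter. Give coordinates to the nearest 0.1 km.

(81.7, -82.1)

Circle about each station: x² + y² = 115.82²; (x − 37.3)² + (y − 0.5)² = 93.78²; (x − 60.7)² + (y − 61.9)² = 145.52².
Subtracting pairs of circle equations eliminates x²+y² and gives linear equations (the radical axes):
74.6 x + 1.0 y = 6011.12
121.4 x + 123.8 y = -245.70
Solving the 2×2 system: x ≈ 81.7, y ≈ -82.1 km.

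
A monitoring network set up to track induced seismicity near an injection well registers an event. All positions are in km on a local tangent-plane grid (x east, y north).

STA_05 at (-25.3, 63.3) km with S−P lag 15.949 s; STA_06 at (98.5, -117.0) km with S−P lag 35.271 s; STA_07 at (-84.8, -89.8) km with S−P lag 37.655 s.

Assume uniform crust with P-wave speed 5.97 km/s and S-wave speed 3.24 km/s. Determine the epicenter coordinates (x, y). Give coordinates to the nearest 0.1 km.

x ≈ 65.4 km, y ≈ 130.7 km

Distance from S−P lag: d = Δt · v_P v_S / (v_P − v_S) = Δt · (5.97·3.24)/(5.97−3.24) ≈ 7.0853·Δt.
So d_STA_05 = 113.00, d_STA_06 = 249.90, d_STA_07 = 266.80 km.
Circle about each station: (x + 25.3)² + (y − 63.3)² = 113.00²; (x − 98.5)² + (y + 117.0)² = 249.90²; (x + 84.8)² + (y + 89.8)² = 266.80².
Subtracting pairs of circle equations eliminates x²+y² and gives linear equations (the radical axes):
247.6 x − 360.6 y = -30936.74
-119.0 x − 306.2 y = -47805.14
Solving the 2×2 system: x ≈ 65.4, y ≈ 130.7 km.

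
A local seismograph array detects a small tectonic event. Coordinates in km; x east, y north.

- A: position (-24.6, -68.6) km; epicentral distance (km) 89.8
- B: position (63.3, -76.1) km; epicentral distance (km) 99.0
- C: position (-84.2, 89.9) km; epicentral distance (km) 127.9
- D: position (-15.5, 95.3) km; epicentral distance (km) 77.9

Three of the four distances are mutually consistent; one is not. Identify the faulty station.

Solve using three stations at a time. Using A, B, C (subtract circle equations pairwise → linear system) gives (x, y) ≈ (16.6, 11.2).
Distances from that point to each station vs reported:
  A: calculated 89.8 vs reported 89.8 → residual 0.0 km
  B: calculated 99.0 vs reported 99.0 → residual 0.0 km
  C: calculated 127.9 vs reported 127.9 → residual 0.0 km
  D: calculated 90.0 vs reported 77.9 → residual 12.1 km
A, B, C are mutually consistent (residuals ≈ 0); D is off by 12.1 km.

D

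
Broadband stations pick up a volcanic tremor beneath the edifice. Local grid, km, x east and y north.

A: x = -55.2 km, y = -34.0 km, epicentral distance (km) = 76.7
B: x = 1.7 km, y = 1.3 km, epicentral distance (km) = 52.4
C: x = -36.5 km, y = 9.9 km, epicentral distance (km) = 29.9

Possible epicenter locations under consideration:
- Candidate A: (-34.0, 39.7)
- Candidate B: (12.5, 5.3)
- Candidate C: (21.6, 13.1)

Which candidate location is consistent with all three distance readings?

Candidate A

For each candidate, compare |candidate − station| to the reported distance:
Candidate A: residuals A 0.0, B 0.0, C 0.0 → max 0.0 km
Candidate B: residuals A 1.6, B 40.9, C 19.3 → max 40.9 km
Candidate C: residuals A 13.4, B 29.3, C 28.3 → max 29.3 km
Only Candidate A has all residuals ≈ 0.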